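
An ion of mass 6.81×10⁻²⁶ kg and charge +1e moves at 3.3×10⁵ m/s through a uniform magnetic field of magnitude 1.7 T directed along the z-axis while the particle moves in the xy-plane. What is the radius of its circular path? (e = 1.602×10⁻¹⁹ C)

The magnetic force provides the centripetal force: |q|vB = mv²/r.
r = mv/(|q|B) = (6.81×10⁻²⁶)(3.3×10⁵)/((1.602×10⁻¹⁹)(1.7)) ≈ 0.083 m.

r ≈ 0.083 m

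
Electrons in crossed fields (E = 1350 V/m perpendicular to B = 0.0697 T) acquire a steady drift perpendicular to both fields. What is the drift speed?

In crossed fields the guiding centre drifts at v_d = |E×B|/B² = E/B, independent of charge and mass.
v_d = 1350/0.0697 = 1.94×10⁴ m/s.

v_d ≈ 1.94×10⁴ m/s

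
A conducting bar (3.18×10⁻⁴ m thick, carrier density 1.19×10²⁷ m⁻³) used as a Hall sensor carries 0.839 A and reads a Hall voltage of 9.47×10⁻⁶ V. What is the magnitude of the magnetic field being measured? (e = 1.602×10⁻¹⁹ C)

B ≈ 0.684 T

From V_H = IB/(n e t), B = V_H n e t / I.
B = (9.47×10⁻⁶)(1.19×10²⁷)(1.602×10⁻¹⁹)(3.18×10⁻⁴)/0.839 ≈ 0.684 T.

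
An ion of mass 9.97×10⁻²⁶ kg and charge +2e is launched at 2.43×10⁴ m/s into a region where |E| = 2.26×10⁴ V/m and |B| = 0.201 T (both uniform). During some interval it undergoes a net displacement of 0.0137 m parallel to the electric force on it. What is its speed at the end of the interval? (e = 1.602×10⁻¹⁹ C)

v_f ≈ 5.08×10⁴ m/s

B does no work; ΔKE = |q|E d.
½mv_f² = ½mv₀² + |q|Ed = ½(9.97×10⁻²⁶)(2.43×10⁴)² + (3.204×10⁻¹⁹)(2.26×10⁴)(0.0137) ≈ 2.944×10⁻¹⁷ J + 9.920×10⁻¹⁷ J ≈ 1.286×10⁻¹⁶ J.
v_f = √(2·1.286×10⁻¹⁶/9.97×10⁻²⁶) ≈ 5.08×10⁴ m/s.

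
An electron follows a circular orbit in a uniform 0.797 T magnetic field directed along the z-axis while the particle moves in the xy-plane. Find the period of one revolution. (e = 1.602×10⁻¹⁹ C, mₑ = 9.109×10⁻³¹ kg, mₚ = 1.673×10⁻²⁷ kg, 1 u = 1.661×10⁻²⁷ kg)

The cyclotron period depends only on m, q, B: T = 2πm/(|q|B).
T = 2π(9.109×10⁻³¹)/((1.602×10⁻¹⁹)(0.797)) ≈ 4.48×10⁻¹¹ s.

T ≈ 4.48×10⁻¹¹ s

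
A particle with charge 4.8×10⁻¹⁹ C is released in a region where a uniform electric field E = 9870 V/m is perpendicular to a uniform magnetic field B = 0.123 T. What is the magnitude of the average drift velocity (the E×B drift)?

The steady drift has the magnetic force balancing the electric force, so v_d = E/B.
v_d = 9870/0.123 = 8.02×10⁴ m/s.

v_d ≈ 8.02×10⁴ m/s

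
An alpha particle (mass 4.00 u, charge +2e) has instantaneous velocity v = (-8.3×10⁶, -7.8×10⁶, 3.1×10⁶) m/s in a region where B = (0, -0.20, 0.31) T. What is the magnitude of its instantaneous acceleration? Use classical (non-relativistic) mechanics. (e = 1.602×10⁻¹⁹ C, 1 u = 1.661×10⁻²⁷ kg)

|a| ≈ 1.71×10¹⁴ m/s²

v×B = (-1.80×10⁶, 2.57×10⁶, 1.66×10⁶) N/C.
F = q v×B = (3.204×10⁻¹⁹ C)·(-1.80×10⁶, 2.57×10⁶, 1.66×10⁶) = (-5.76×10⁻¹³, 8.24×10⁻¹³, 5.32×10⁻¹³) N.
|a| = |F|/m = 1.138×10⁻¹²/6.644×10⁻²⁷ ≈ 1.71×10¹⁴ m/s².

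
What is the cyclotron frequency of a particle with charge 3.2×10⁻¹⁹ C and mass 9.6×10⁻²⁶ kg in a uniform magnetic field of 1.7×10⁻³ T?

f ≈ 900 Hz

f = |q|B/(2πm).
f = (3.2×10⁻¹⁹)(1.7×10⁻³)/(2π·9.6×10⁻²⁶) ≈ 900 Hz.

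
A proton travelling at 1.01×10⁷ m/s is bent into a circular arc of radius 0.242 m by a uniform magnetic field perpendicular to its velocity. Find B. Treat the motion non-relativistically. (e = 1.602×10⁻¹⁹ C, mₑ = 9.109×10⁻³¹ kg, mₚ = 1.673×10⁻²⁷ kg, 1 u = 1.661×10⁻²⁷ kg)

B ≈ 0.436 T

From |q|vB = mv²/r, B = mv/(|q|r).
B = (1.673×10⁻²⁷)(1.01×10⁷)/((1.602×10⁻¹⁹)(0.242)) ≈ 0.436 T.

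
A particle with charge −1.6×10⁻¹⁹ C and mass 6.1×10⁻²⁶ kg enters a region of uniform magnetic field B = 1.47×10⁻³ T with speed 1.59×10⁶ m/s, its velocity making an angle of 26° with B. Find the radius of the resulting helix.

v⊥ = v sinθ = 1.59×10⁶·sin26° ≈ 6.970×10⁵ m/s.
r = m v⊥/(|q|B) = (6.1×10⁻²⁶)(6.970×10⁵)/((1.6×10⁻¹⁹)(1.47×10⁻³)) ≈ 181 m.

r ≈ 181 m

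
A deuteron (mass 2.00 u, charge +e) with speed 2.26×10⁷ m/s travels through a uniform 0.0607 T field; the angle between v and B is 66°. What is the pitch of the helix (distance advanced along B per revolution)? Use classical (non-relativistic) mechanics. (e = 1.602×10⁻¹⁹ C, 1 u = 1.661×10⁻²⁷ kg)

p ≈ 19.7 m

v∥ = v cosθ = 2.26×10⁷·cos66° ≈ 9.192×10⁶ m/s.
T = 2πm/(|q|B) = 2π(3.322×10⁻²⁷)/((1.602×10⁻¹⁹)(0.0607)) ≈ 2.146×10⁻⁶ s.
pitch = v∥ T = (9.192×10⁶)(2.146×10⁻⁶) ≈ 19.7 m.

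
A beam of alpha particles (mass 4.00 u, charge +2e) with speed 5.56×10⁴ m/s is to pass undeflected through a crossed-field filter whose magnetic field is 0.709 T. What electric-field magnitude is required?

For straight-line motion qE = qvB, so E = vB.
E = 5.56×10⁴ × 0.709 = 3.94×10⁴ V/m.

E = 3.94×10⁴ V/m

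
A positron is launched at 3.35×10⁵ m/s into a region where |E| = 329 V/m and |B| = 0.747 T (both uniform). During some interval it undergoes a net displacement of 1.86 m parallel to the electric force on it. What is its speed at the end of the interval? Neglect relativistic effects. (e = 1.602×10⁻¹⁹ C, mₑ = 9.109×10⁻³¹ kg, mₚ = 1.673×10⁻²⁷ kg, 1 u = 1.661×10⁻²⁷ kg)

v_f ≈ 1.47×10⁷ m/s

B does no work; ΔKE = |q|E d.
½mv_f² = ½mv₀² + |q|Ed = ½(9.109×10⁻³¹)(3.35×10⁵)² + (1.602×10⁻¹⁹)(329)(1.86) ≈ 5.111×10⁻²⁰ J + 9.803×10⁻¹⁷ J ≈ 9.808×10⁻¹⁷ J.
v_f = √(2·9.808×10⁻¹⁷/9.109×10⁻³¹) ≈ 1.47×10⁷ m/s.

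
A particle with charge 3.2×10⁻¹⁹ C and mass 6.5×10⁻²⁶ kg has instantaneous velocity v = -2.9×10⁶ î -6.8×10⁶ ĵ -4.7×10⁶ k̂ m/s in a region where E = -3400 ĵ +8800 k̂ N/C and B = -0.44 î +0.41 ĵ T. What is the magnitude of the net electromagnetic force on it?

v×B = (1.93×10⁶, 2.07×10⁶, -4.18×10⁶) N/C.
E + v×B = (1.93×10⁶, 2.06×10⁶, -4.17×10⁶) N/C.
F = q(E + v×B) = (3.2×10⁻¹⁹ C)·(1.93×10⁶, 2.06×10⁶, -4.17×10⁶) = (6.17×10⁻¹³, 6.61×10⁻¹³, -1.34×10⁻¹²) N.
|F| = 1.61×10⁻¹² N.

|F| ≈ 1.61×10⁻¹² N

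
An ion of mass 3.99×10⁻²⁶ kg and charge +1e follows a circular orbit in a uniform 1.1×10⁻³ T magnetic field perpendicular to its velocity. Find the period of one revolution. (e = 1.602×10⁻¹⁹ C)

The cyclotron period depends only on m, q, B: T = 2πm/(|q|B).
T = 2π(3.99×10⁻²⁶)/((1.602×10⁻¹⁹)(1.1×10⁻³)) ≈ 1.4×10⁻³ s.

T ≈ 1.4×10⁻³ s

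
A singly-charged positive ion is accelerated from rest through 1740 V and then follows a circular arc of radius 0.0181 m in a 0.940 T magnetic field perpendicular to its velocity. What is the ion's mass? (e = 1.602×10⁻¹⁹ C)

m ≈ 1.33×10⁻²⁶ kg

Combine |q|V = ½mv² and r = mv/(|q|B): eliminate v to get m = qB²r²/(2V).
m = (1.602×10⁻¹⁹)(0.940)²(0.0181)²/(2·1740) ≈ 1.33×10⁻²⁶ kg.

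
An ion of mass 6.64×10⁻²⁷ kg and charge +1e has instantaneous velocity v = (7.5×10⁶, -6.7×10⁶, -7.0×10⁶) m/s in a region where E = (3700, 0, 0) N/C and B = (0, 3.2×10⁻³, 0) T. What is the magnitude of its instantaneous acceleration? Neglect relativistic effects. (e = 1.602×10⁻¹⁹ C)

v×B = (2.24×10⁴, 0, 2.40×10⁴) N/C.
E + v×B = (2.61×10⁴, 0, 2.40×10⁴) N/C.
F = q(E + v×B) = (1.602×10⁻¹⁹ C)·(2.61×10⁴, 0, 2.40×10⁴) = (4.18×10⁻¹⁵, 0, 3.84×10⁻¹⁵) N.
|a| = |F|/m = 5.680×10⁻¹⁵/6.64×10⁻²⁷ ≈ 8.55×10¹¹ m/s².

|a| ≈ 8.55×10¹¹ m/s²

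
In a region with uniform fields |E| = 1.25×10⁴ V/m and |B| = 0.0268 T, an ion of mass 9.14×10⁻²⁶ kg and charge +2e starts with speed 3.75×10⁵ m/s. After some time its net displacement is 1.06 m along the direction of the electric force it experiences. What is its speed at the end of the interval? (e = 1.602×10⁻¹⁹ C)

v_f ≈ 4.83×10⁵ m/s

B does no work; ΔKE = |q|E d.
½mv_f² = ½mv₀² + |q|Ed = ½(9.14×10⁻²⁶)(3.75×10⁵)² + (3.204×10⁻¹⁹)(1.25×10⁴)(1.06) ≈ 6.427×10⁻¹⁵ J + 4.245×10⁻¹⁵ J ≈ 1.067×10⁻¹⁴ J.
v_f = √(2·1.067×10⁻¹⁴/9.14×10⁻²⁶) ≈ 4.83×10⁵ m/s.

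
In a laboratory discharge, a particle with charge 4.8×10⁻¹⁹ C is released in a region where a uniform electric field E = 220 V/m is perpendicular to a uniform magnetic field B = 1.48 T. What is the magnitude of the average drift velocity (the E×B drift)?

The E×B drift speed is v_d = E/B.
v_d = 220/1.48 = 149 m/s.

v_d ≈ 149 m/s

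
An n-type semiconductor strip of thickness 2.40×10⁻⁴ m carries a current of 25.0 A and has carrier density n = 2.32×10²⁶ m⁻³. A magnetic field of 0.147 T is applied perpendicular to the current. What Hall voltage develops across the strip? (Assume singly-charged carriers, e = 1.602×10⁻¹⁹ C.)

V_H = IB/(n e t).
V_H = (25.0)(0.147)/((2.32×10²⁶)(1.602×10⁻¹⁹)(2.40×10⁻⁴)) ≈ 4.12×10⁻⁴ V.

V_H ≈ 4.12×10⁻⁴ V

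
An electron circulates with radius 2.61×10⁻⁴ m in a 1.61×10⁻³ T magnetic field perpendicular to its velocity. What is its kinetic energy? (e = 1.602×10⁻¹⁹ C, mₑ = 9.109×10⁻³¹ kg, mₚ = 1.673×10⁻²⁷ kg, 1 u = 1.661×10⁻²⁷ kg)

KE ≈ 0.0155 eV

v = |q|Br/m, then KE = ½mv² = (qBr)²/(2m).
v = (1.602×10⁻¹⁹)(1.61×10⁻³)(2.61×10⁻⁴)/9.109×10⁻³¹ ≈ 7.390×10⁴ m/s.
KE = ½(9.109×10⁻³¹)(7.390×10⁴)² ≈ 2.49×10⁻²¹ J = 0.0155 eV.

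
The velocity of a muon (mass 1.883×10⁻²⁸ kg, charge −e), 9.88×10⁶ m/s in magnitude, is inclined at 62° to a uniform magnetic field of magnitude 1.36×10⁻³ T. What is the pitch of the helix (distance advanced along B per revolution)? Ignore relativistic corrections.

v∥ = v cosθ = 9.88×10⁶·cos62° ≈ 4.638×10⁶ m/s.
T = 2πm/(|q|B) = 2π(1.883×10⁻²⁸)/((1.602×10⁻¹⁹)(1.36×10⁻³)) ≈ 5.430×10⁻⁶ s.
pitch = v∥ T = (4.638×10⁶)(5.430×10⁻⁶) ≈ 25.2 m.

p ≈ 25.2 m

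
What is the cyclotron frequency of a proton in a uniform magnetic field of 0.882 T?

f = |q|B/(2πm).
f = (1.602×10⁻¹⁹)(0.882)/(2π·1.673×10⁻²⁷) ≈ 1.34×10⁷ Hz.

f ≈ 1.34×10⁷ Hz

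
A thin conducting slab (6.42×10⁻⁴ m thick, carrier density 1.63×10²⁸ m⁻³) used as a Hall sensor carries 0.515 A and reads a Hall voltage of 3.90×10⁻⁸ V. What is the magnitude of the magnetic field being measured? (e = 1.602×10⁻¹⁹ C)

B ≈ 0.127 T

From V_H = IB/(n e t), B = V_H n e t / I.
B = (3.90×10⁻⁸)(1.63×10²⁸)(1.602×10⁻¹⁹)(6.42×10⁻⁴)/0.515 ≈ 0.127 T.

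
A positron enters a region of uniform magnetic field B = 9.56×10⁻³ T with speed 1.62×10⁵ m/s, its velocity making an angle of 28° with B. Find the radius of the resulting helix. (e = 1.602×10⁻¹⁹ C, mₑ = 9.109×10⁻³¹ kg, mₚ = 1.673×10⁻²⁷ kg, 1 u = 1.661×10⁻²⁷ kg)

v⊥ = v sinθ = 1.62×10⁵·sin28° ≈ 7.605×10⁴ m/s.
r = m v⊥/(|q|B) = (9.109×10⁻³¹)(7.605×10⁴)/((1.602×10⁻¹⁹)(9.56×10⁻³)) ≈ 4.52×10⁻⁵ m.

r ≈ 4.52×10⁻⁵ m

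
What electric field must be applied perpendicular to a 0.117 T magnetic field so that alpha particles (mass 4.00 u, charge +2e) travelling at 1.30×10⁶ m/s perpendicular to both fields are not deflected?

E = 1.52×10⁵ V/m

For straight-line motion qE = qvB, so E = vB.
E = 1.30×10⁶ × 0.117 = 1.52×10⁵ V/m.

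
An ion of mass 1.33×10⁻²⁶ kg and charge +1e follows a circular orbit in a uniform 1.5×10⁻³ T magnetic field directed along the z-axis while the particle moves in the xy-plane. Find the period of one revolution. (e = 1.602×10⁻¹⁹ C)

T ≈ 3.5×10⁻⁴ s

The cyclotron period depends only on m, q, B: T = 2πm/(|q|B).
T = 2π(1.33×10⁻²⁶)/((1.602×10⁻¹⁹)(1.5×10⁻³)) ≈ 3.5×10⁻⁴ s.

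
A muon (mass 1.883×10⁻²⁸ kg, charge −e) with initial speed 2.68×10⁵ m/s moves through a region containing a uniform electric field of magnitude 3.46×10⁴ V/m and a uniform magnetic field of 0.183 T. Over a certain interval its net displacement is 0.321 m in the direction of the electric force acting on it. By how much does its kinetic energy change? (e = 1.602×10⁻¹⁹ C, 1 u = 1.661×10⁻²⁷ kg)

The magnetic force is always ⟂ v and does no work; only the electric force changes KE.
ΔKE = F_E · d = |q|E d = (1.602×10⁻¹⁹)(3.46×10⁴)(0.321) ≈ 1.78×10⁻¹⁵ J.

ΔKE ≈ 1.78×10⁻¹⁵ J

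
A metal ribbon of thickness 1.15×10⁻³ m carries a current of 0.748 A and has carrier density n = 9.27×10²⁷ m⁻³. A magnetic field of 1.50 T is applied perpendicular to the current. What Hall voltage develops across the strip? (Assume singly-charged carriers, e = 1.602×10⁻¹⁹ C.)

V_H ≈ 6.57×10⁻⁷ V

V_H = IB/(n e t).
V_H = (0.748)(1.50)/((9.27×10²⁷)(1.602×10⁻¹⁹)(1.15×10⁻³)) ≈ 6.57×10⁻⁷ V.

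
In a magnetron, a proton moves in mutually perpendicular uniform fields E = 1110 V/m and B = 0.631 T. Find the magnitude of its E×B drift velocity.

The E×B drift speed is v_d = E/B.
v_d = 1110/0.631 = 1760 m/s.

v_d ≈ 1760 m/s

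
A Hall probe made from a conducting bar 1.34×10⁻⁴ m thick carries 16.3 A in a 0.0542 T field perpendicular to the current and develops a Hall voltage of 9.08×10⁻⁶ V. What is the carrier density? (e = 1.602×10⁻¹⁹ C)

From V_H = IB/(n e t), n = IB/(V_H e t).
n = (16.3)(0.0542)/((9.08×10⁻⁶)(1.602×10⁻¹⁹)(1.34×10⁻⁴)) ≈ 4.53×10²⁷ m⁻³.

n ≈ 4.53×10²⁷ m⁻³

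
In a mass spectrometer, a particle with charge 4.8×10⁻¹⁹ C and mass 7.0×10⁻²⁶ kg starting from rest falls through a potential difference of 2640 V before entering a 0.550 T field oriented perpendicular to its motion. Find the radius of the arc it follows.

Acceleration: |q|V = ½mv² ⇒ v = √(2|q|V/m) = √(2·4.8×10⁻¹⁹·2640/7.0×10⁻²⁶) ≈ 1.903×10⁵ m/s.
In the field: r = mv/(|q|B) = (7.0×10⁻²⁶)(1.903×10⁵)/((4.8×10⁻¹⁹)(0.550)) ≈ 0.0505 m.

r ≈ 0.0505 m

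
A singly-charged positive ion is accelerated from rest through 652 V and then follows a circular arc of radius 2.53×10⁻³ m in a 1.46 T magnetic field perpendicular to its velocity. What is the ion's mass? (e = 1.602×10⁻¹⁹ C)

m ≈ 1.68×10⁻²⁷ kg

Combine |q|V = ½mv² and r = mv/(|q|B): eliminate v to get m = qB²r²/(2V).
m = (1.602×10⁻¹⁹)(1.46)²(2.53×10⁻³)²/(2·652) ≈ 1.68×10⁻²⁷ kg.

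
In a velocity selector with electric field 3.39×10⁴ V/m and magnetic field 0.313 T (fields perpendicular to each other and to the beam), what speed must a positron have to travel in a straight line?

For undeflected motion the electric and magnetic forces balance: qE = qvB.
v = E/B = 3.39×10⁴/0.313 = 1.08×10⁵ m/s.

v = 1.08×10⁵ m/s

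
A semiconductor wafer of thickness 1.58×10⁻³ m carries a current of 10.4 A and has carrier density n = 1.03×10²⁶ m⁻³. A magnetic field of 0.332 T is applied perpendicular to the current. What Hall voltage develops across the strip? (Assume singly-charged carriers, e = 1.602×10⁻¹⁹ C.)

V_H = IB/(n e t).
V_H = (10.4)(0.332)/((1.03×10²⁶)(1.602×10⁻¹⁹)(1.58×10⁻³)) ≈ 1.32×10⁻⁴ V.

V_H ≈ 1.32×10⁻⁴ V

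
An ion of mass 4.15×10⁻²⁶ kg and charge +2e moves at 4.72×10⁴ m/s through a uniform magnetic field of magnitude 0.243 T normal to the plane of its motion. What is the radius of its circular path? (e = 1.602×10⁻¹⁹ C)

r ≈ 0.0252 m

The magnetic force provides the centripetal force: |q|vB = mv²/r.
r = mv/(|q|B) = (4.15×10⁻²⁶)(4.72×10⁴)/((3.204×10⁻¹⁹)(0.243)) ≈ 0.0252 m.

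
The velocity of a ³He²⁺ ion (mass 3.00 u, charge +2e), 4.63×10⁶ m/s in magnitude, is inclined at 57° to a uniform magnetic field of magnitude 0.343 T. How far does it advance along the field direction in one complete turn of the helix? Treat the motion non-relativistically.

v∥ = v cosθ = 4.63×10⁶·cos57° ≈ 2.522×10⁶ m/s.
T = 2πm/(|q|B) = 2π(4.983×10⁻²⁷)/((3.204×10⁻¹⁹)(0.343)) ≈ 2.849×10⁻⁷ s.
pitch = v∥ T = (2.522×10⁶)(2.849×10⁻⁷) ≈ 0.718 m.

p ≈ 0.718 m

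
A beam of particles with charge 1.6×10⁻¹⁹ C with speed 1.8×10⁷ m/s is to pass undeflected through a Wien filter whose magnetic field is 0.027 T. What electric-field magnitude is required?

E = 4.9×10⁵ V/m

For straight-line motion qE = qvB, so E = vB.
E = 1.8×10⁷ × 0.027 = 4.9×10⁵ V/m.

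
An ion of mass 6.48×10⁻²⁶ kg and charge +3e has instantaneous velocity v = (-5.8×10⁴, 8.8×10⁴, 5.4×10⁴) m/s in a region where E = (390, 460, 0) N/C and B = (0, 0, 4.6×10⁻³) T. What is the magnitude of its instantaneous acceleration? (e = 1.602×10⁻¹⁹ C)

v×B = (405, 267, 0) N/C.
E + v×B = (795, 727, 0) N/C.
F = q(E + v×B) = (4.806×10⁻¹⁹ C)·(795, 727, 0) = (3.82×10⁻¹⁶, 3.49×10⁻¹⁶, 0) N.
|a| = |F|/m = 5.176×10⁻¹⁶/6.48×10⁻²⁶ ≈ 7.99×10⁹ m/s².

|a| ≈ 7.99×10⁹ m/s²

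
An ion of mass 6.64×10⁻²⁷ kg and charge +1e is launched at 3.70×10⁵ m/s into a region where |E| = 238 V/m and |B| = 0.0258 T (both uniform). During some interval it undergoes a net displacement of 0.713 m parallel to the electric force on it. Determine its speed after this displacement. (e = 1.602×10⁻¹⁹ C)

B does no work; ΔKE = |q|E d.
½mv_f² = ½mv₀² + |q|Ed = ½(6.64×10⁻²⁷)(3.70×10⁵)² + (1.602×10⁻¹⁹)(238)(0.713) ≈ 4.545×10⁻¹⁶ J + 2.718×10⁻¹⁷ J ≈ 4.817×10⁻¹⁶ J.
v_f = √(2·4.817×10⁻¹⁶/6.64×10⁻²⁷) ≈ 3.81×10⁵ m/s.

v_f ≈ 3.81×10⁵ m/s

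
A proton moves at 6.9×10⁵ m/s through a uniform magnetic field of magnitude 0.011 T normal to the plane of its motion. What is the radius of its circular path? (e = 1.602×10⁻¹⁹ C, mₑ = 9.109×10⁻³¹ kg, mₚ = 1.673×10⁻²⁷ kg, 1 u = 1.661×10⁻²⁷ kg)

r ≈ 0.66 m

The magnetic force provides the centripetal force: |q|vB = mv²/r.
r = mv/(|q|B) = (1.673×10⁻²⁷)(6.9×10⁵)/((1.602×10⁻¹⁹)(0.011)) ≈ 0.66 m.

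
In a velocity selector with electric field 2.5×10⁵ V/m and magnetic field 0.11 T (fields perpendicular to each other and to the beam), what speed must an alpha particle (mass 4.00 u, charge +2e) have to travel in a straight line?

v = 2.3×10⁶ m/s

For undeflected motion the electric and magnetic forces balance: qE = qvB.
v = E/B = 2.5×10⁵/0.11 = 2.3×10⁶ m/s.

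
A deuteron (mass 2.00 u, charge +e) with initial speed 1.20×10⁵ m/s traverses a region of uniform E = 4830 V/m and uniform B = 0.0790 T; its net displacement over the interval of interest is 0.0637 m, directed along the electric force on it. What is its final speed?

B does no work; ΔKE = |q|E d.
½mv_f² = ½mv₀² + |q|Ed = ½(3.322×10⁻²⁷)(1.20×10⁵)² + (1.602×10⁻¹⁹)(4830)(0.0637) ≈ 2.392×10⁻¹⁷ J + 4.929×10⁻¹⁷ J ≈ 7.321×10⁻¹⁷ J.
v_f = √(2·7.321×10⁻¹⁷/3.322×10⁻²⁷) ≈ 2.10×10⁵ m/s.

v_f ≈ 2.10×10⁵ m/s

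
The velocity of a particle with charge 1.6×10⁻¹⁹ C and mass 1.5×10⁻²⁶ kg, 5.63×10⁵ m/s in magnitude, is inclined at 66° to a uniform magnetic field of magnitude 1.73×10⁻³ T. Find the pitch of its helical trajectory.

p ≈ 78.0 m

v∥ = v cosθ = 5.63×10⁵·cos66° ≈ 2.290×10⁵ m/s.
T = 2πm/(|q|B) = 2π(1.5×10⁻²⁶)/((1.6×10⁻¹⁹)(1.73×10⁻³)) ≈ 3.405×10⁻⁴ s.
pitch = v∥ T = (2.290×10⁵)(3.405×10⁻⁴) ≈ 78.0 m.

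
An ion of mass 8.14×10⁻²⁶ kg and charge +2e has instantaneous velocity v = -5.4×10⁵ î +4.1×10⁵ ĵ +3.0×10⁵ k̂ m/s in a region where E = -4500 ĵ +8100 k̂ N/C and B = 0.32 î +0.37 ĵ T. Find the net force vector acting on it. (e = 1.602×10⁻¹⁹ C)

v×B = (-1.11×10⁵, 9.60×10⁴, -3.31×10⁵) N/C.
E + v×B = (-1.11×10⁵, 9.15×10⁴, -3.23×10⁵) N/C.
F = q(E + v×B) = (3.204×10⁻¹⁹ C)·(-1.11×10⁵, 9.15×10⁴, -3.23×10⁵) = (-3.56×10⁻¹⁴, 2.93×10⁻¹⁴, -1.03×10⁻¹³) N.

F ≈ (-3.56×10⁻¹⁴, 2.93×10⁻¹⁴, -1.03×10⁻¹³) N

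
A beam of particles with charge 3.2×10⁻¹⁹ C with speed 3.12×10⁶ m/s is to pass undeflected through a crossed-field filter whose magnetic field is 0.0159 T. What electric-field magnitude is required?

For straight-line motion qE = qvB, so E = vB.
E = 3.12×10⁶ × 0.0159 = 4.96×10⁴ V/m.

E = 4.96×10⁴ V/m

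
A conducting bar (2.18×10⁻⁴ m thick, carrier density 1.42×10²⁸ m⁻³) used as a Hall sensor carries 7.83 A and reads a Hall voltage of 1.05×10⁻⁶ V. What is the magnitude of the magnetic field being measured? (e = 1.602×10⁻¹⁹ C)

From V_H = IB/(n e t), B = V_H n e t / I.
B = (1.05×10⁻⁶)(1.42×10²⁸)(1.602×10⁻¹⁹)(2.18×10⁻⁴)/7.83 ≈ 0.0665 T.

B ≈ 0.0665 T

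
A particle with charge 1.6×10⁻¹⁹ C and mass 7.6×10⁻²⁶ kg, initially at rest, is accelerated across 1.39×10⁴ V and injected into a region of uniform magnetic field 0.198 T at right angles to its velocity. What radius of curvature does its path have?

r ≈ 0.580 m

Acceleration: |q|V = ½mv² ⇒ v = √(2|q|V/m) = √(2·1.6×10⁻¹⁹·1.39×10⁴/7.6×10⁻²⁶) ≈ 2.419×10⁵ m/s.
In the field: r = mv/(|q|B) = (7.6×10⁻²⁶)(2.419×10⁵)/((1.6×10⁻¹⁹)(0.198)) ≈ 0.580 m.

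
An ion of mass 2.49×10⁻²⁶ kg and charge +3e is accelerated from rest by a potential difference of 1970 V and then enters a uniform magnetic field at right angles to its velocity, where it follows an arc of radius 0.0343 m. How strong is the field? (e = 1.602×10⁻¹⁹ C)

B ≈ 0.417 T

v = √(2|q|V/m) = √(2·4.806×10⁻¹⁹·1970/2.49×10⁻²⁶) ≈ 2.758×10⁵ m/s.
B = mv/(|q|r) = (2.49×10⁻²⁶)(2.758×10⁵)/((4.806×10⁻¹⁹)(0.0343)) ≈ 0.417 T.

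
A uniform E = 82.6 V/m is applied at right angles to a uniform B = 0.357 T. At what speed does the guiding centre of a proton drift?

The E×B drift speed is v_d = E/B.
v_d = 82.6/0.357 = 231 m/s.

v_d ≈ 231 m/s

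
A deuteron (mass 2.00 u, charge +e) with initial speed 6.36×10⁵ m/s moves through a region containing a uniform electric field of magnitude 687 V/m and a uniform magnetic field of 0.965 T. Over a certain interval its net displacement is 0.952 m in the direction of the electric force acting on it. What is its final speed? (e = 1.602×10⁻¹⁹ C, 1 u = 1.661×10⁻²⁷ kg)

B does no work; ΔKE = |q|E d.
½mv_f² = ½mv₀² + |q|Ed = ½(3.322×10⁻²⁷)(6.36×10⁵)² + (1.602×10⁻¹⁹)(687)(0.952) ≈ 6.719×10⁻¹⁶ J + 1.048×10⁻¹⁶ J ≈ 7.766×10⁻¹⁶ J.
v_f = √(2·7.766×10⁻¹⁶/3.322×10⁻²⁷) ≈ 6.84×10⁵ m/s.

v_f ≈ 6.84×10⁵ m/s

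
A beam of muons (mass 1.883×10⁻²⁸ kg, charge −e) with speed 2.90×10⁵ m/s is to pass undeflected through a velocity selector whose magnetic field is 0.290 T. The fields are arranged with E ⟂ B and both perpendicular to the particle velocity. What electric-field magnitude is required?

For straight-line motion qE = qvB, so E = vB.
E = 2.90×10⁵ × 0.290 = 8.41×10⁴ V/m.

E = 8.41×10⁴ V/m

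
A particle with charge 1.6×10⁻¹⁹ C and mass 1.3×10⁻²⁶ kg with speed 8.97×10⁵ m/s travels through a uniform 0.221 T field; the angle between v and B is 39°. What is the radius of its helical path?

r ≈ 0.208 m

v⊥ = v sinθ = 8.97×10⁵·sin39° ≈ 5.645×10⁵ m/s.
r = m v⊥/(|q|B) = (1.3×10⁻²⁶)(5.645×10⁵)/((1.6×10⁻¹⁹)(0.221)) ≈ 0.208 m.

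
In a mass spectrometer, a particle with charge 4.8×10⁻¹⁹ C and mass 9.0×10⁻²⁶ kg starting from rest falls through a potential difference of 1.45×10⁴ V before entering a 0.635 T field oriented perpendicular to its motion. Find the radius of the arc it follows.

Acceleration: |q|V = ½mv² ⇒ v = √(2|q|V/m) = √(2·4.8×10⁻¹⁹·1.45×10⁴/9.0×10⁻²⁶) ≈ 3.933×10⁵ m/s.
In the field: r = mv/(|q|B) = (9.0×10⁻²⁶)(3.933×10⁵)/((4.8×10⁻¹⁹)(0.635)) ≈ 0.116 m.

r ≈ 0.116 m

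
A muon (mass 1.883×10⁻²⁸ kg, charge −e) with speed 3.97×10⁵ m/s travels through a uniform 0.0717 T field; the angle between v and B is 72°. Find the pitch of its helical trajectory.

p ≈ 0.0126 m

v∥ = v cosθ = 3.97×10⁵·cos72° ≈ 1.227×10⁵ m/s.
T = 2πm/(|q|B) = 2π(1.883×10⁻²⁸)/((1.602×10⁻¹⁹)(0.0717)) ≈ 1.030×10⁻⁷ s.
pitch = v∥ T = (1.227×10⁵)(1.030×10⁻⁷) ≈ 0.0126 m.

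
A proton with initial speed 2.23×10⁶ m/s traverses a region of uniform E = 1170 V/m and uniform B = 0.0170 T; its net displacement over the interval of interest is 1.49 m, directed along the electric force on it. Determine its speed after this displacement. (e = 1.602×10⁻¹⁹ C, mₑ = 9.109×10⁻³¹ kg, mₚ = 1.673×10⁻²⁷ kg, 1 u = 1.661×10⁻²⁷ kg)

v_f ≈ 2.30×10⁶ m/s

B does no work; ΔKE = |q|E d.
½mv_f² = ½mv₀² + |q|Ed = ½(1.673×10⁻²⁷)(2.23×10⁶)² + (1.602×10⁻¹⁹)(1170)(1.49) ≈ 4.160×10⁻¹⁵ J + 2.793×10⁻¹⁶ J ≈ 4.439×10⁻¹⁵ J.
v_f = √(2·4.439×10⁻¹⁵/1.673×10⁻²⁷) ≈ 2.30×10⁶ m/s.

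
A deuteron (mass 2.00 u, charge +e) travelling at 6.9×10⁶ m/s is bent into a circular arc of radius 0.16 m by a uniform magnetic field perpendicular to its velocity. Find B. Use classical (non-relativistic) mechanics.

B ≈ 0.89 T

From |q|vB = mv²/r, B = mv/(|q|r).
B = (3.322×10⁻²⁷)(6.9×10⁶)/((1.602×10⁻¹⁹)(0.16)) ≈ 0.89 T.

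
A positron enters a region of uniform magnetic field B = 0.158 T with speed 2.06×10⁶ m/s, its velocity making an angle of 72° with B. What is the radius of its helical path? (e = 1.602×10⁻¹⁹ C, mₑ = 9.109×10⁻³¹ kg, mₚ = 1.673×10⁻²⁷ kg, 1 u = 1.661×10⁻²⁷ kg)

v⊥ = v sinθ = 2.06×10⁶·sin72° ≈ 1.959×10⁶ m/s.
r = m v⊥/(|q|B) = (9.109×10⁻³¹)(1.959×10⁶)/((1.602×10⁻¹⁹)(0.158)) ≈ 7.05×10⁻⁵ m.

r ≈ 7.05×10⁻⁵ m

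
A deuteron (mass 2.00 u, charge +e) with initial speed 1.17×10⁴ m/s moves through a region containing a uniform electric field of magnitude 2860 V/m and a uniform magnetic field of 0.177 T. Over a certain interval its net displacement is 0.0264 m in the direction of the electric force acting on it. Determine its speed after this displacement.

v_f ≈ 8.61×10⁴ m/s

B does no work; ΔKE = |q|E d.
½mv_f² = ½mv₀² + |q|Ed = ½(3.322×10⁻²⁷)(1.17×10⁴)² + (1.602×10⁻¹⁹)(2860)(0.0264) ≈ 2.274×10⁻¹⁹ J + 1.210×10⁻¹⁷ J ≈ 1.232×10⁻¹⁷ J.
v_f = √(2·1.232×10⁻¹⁷/3.322×10⁻²⁷) ≈ 8.61×10⁴ m/s.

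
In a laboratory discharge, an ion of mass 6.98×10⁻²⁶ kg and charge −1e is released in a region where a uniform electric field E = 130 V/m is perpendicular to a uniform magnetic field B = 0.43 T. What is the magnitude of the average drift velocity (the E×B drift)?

v_d ≈ 300 m/s

The steady drift has the magnetic force balancing the electric force, so v_d = E/B.
v_d = 130/0.43 = 300 m/s.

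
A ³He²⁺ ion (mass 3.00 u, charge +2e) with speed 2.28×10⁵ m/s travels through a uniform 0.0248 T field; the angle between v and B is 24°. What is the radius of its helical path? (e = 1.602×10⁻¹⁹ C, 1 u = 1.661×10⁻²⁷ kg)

r ≈ 0.0582 m

v⊥ = v sinθ = 2.28×10⁵·sin24° ≈ 9.274×10⁴ m/s.
r = m v⊥/(|q|B) = (4.983×10⁻²⁷)(9.274×10⁴)/((3.204×10⁻¹⁹)(0.0248)) ≈ 0.0582 m.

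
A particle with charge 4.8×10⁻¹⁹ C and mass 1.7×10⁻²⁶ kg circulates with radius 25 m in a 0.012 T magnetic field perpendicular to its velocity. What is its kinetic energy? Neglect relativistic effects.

v = |q|Br/m, then KE = ½mv² = (qBr)²/(2m).
v = (4.8×10⁻¹⁹)(0.012)(25)/1.7×10⁻²⁶ ≈ 8.471×10⁶ m/s.
KE = ½(1.7×10⁻²⁶)(8.471×10⁶)² ≈ 6.1×10⁻¹³ J = 3.8×10⁶ eV.

KE ≈ 3.8×10⁶ eV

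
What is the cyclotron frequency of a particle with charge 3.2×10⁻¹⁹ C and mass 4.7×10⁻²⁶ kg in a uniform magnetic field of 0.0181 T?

f = |q|B/(2πm).
f = (3.2×10⁻¹⁹)(0.0181)/(2π·4.7×10⁻²⁶) ≈ 1.96×10⁴ Hz.

f ≈ 1.96×10⁴ Hz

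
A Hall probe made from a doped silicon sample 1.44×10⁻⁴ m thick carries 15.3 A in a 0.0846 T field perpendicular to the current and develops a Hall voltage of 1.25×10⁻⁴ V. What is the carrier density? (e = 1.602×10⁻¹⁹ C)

n ≈ 4.49×10²⁶ m⁻³

From V_H = IB/(n e t), n = IB/(V_H e t).
n = (15.3)(0.0846)/((1.25×10⁻⁴)(1.602×10⁻¹⁹)(1.44×10⁻⁴)) ≈ 4.49×10²⁶ m⁻³.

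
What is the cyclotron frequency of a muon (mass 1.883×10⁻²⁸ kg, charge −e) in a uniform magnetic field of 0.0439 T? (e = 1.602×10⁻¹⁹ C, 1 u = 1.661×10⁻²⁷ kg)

f = |q|B/(2πm).
f = (1.602×10⁻¹⁹)(0.0439)/(2π·1.883×10⁻²⁸) ≈ 5.94×10⁶ Hz.

f ≈ 5.94×10⁶ Hz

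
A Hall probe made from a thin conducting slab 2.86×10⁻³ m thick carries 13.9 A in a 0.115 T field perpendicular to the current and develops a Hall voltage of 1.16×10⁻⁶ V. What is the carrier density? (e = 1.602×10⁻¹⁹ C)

n ≈ 3.01×10²⁷ m⁻³

From V_H = IB/(n e t), n = IB/(V_H e t).
n = (13.9)(0.115)/((1.16×10⁻⁶)(1.602×10⁻¹⁹)(2.86×10⁻³)) ≈ 3.01×10²⁷ m⁻³.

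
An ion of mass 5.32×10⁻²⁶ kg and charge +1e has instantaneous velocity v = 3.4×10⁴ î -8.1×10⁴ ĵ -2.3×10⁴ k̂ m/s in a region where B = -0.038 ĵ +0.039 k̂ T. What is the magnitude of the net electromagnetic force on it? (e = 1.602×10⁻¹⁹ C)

|F| ≈ 7.11×10⁻¹⁶ N

v×B = (-4030, -1330, -1290) N/C.
F = q v×B = (1.602×10⁻¹⁹ C)·(-4030, -1330, -1290) = (-6.46×10⁻¹⁶, -2.12×10⁻¹⁶, -2.07×10⁻¹⁶) N.
|F| = 7.11×10⁻¹⁶ N.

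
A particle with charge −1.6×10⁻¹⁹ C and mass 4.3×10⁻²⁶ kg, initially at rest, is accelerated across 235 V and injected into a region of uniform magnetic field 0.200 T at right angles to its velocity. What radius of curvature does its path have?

Acceleration: |q|V = ½mv² ⇒ v = √(2|q|V/m) = √(2·1.6×10⁻¹⁹·235/4.3×10⁻²⁶) ≈ 4.182×10⁴ m/s.
In the field: r = mv/(|q|B) = (4.3×10⁻²⁶)(4.182×10⁴)/((1.6×10⁻¹⁹)(0.200)) ≈ 0.0562 m.

r ≈ 0.0562 m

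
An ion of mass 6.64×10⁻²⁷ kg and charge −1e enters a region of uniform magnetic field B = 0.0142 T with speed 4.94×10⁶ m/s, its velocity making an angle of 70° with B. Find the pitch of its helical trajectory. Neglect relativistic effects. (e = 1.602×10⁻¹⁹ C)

v∥ = v cosθ = 4.94×10⁶·cos70° ≈ 1.690×10⁶ m/s.
T = 2πm/(|q|B) = 2π(6.64×10⁻²⁷)/((1.602×10⁻¹⁹)(0.0142)) ≈ 1.834×10⁻⁵ s.
pitch = v∥ T = (1.690×10⁶)(1.834×10⁻⁵) ≈ 31.0 m.

p ≈ 31.0 m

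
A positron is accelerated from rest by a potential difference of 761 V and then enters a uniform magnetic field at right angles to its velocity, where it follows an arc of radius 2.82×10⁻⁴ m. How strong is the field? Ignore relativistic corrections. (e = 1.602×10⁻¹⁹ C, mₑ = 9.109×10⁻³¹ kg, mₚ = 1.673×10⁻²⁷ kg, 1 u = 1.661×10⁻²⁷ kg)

v = √(2|q|V/m) = √(2·1.602×10⁻¹⁹·761/9.109×10⁻³¹) ≈ 1.636×10⁷ m/s.
B = mv/(|q|r) = (9.109×10⁻³¹)(1.636×10⁷)/((1.602×10⁻¹⁹)(2.82×10⁻⁴)) ≈ 0.330 T.

B ≈ 0.330 T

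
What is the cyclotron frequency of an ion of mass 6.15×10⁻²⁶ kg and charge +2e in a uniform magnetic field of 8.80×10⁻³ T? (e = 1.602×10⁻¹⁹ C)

f = |q|B/(2πm).
f = (3.204×10⁻¹⁹)(8.80×10⁻³)/(2π·6.15×10⁻²⁶) ≈ 7300 Hz.

f ≈ 7300 Hz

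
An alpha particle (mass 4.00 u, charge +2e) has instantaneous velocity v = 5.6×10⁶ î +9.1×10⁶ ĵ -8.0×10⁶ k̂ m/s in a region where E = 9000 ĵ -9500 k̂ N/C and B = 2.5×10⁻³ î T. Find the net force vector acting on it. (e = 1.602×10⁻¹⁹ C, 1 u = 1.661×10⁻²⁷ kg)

F ≈ (0, -3.52×10⁻¹⁵, -1.03×10⁻¹⁴) N

v×B = (0, -2.00×10⁴, -2.28×10⁴) N/C.
E + v×B = (0, -1.10×10⁴, -3.22×10⁴) N/C.
F = q(E + v×B) = (3.204×10⁻¹⁹ C)·(0, -1.10×10⁴, -3.22×10⁴) = (0, -3.52×10⁻¹⁵, -1.03×10⁻¹⁴) N.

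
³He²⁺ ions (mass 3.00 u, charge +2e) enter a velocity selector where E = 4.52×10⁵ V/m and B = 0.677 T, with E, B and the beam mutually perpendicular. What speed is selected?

Zero net Lorentz force requires |qE| = |q v×B|, i.e. E = vB.
v = E/B = 4.52×10⁵/0.677 = 6.68×10⁵ m/s.

v = 6.68×10⁵ m/s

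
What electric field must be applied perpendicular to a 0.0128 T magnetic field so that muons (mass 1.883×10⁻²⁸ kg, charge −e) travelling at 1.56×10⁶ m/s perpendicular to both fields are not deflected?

E = 2.00×10⁴ V/m

For straight-line motion qE = qvB, so E = vB.
E = 1.56×10⁶ × 0.0128 = 2.00×10⁴ V/m.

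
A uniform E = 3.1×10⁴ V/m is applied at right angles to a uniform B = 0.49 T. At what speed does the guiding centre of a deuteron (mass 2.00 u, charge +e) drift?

The steady drift has the magnetic force balancing the electric force, so v_d = E/B.
v_d = 3.1×10⁴/0.49 = 6.3×10⁴ m/s.

v_d ≈ 6.3×10⁴ m/s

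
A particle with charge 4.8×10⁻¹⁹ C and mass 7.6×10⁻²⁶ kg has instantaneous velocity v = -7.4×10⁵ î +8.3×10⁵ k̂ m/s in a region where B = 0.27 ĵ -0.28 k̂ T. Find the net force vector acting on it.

F ≈ (-1.08×10⁻¹³, -9.95×10⁻¹⁴, -9.59×10⁻¹⁴) N

v×B = (-2.24×10⁵, -2.07×10⁵, -2.00×10⁵) N/C.
F = q v×B = (4.8×10⁻¹⁹ C)·(-2.24×10⁵, -2.07×10⁵, -2.00×10⁵) = (-1.08×10⁻¹³, -9.95×10⁻¹⁴, -9.59×10⁻¹⁴) N.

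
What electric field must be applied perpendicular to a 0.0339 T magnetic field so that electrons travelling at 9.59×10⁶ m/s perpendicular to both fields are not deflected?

For straight-line motion qE = qvB, so E = vB.
E = 9.59×10⁶ × 0.0339 = 3.25×10⁵ V/m.

E = 3.25×10⁵ V/m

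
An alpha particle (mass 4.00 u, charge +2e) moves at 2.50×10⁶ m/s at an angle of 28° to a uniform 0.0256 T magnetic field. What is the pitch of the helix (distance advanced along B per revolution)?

v∥ = v cosθ = 2.50×10⁶·cos28° ≈ 2.207×10⁶ m/s.
T = 2πm/(|q|B) = 2π(6.644×10⁻²⁷)/((3.204×10⁻¹⁹)(0.0256)) ≈ 5.090×10⁻⁶ s.
pitch = v∥ T = (2.207×10⁶)(5.090×10⁻⁶) ≈ 11.2 m.

p ≈ 11.2 m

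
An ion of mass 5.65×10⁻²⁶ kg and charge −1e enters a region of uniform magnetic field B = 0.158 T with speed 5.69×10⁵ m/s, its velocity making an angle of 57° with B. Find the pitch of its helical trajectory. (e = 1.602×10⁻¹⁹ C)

p ≈ 4.35 m

v∥ = v cosθ = 5.69×10⁵·cos57° ≈ 3.099×10⁵ m/s.
T = 2πm/(|q|B) = 2π(5.65×10⁻²⁶)/((1.602×10⁻¹⁹)(0.158)) ≈ 1.403×10⁻⁵ s.
pitch = v∥ T = (3.099×10⁵)(1.403×10⁻⁵) ≈ 4.35 m.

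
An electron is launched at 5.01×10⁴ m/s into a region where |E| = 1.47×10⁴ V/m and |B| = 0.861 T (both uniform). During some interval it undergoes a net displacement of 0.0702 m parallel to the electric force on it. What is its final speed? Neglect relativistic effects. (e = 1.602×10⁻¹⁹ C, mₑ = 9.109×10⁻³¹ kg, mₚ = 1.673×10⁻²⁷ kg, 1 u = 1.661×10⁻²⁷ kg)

v_f ≈ 1.91×10⁷ m/s

B does no work; ΔKE = |q|E d.
½mv_f² = ½mv₀² + |q|Ed = ½(9.109×10⁻³¹)(5.01×10⁴)² + (1.602×10⁻¹⁹)(1.47×10⁴)(0.0702) ≈ 1.143×10⁻²¹ J + 1.653×10⁻¹⁶ J ≈ 1.653×10⁻¹⁶ J.
v_f = √(2·1.653×10⁻¹⁶/9.109×10⁻³¹) ≈ 1.91×10⁷ m/s.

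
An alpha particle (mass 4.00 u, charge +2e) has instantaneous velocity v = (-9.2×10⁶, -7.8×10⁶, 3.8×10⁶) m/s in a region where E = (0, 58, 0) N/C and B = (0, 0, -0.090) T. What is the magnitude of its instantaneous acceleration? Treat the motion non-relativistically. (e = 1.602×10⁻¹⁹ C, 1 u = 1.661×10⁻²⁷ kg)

v×B = (7.02×10⁵, -8.28×10⁵, 0) N/C.
E + v×B = (7.02×10⁵, -8.28×10⁵, 0) N/C.
F = q(E + v×B) = (3.204×10⁻¹⁹ C)·(7.02×10⁵, -8.28×10⁵, 0) = (2.25×10⁻¹³, -2.65×10⁻¹³, 0) N.
|a| = |F|/m = 3.478×10⁻¹³/6.644×10⁻²⁷ ≈ 5.23×10¹³ m/s².

|a| ≈ 5.23×10¹³ m/s²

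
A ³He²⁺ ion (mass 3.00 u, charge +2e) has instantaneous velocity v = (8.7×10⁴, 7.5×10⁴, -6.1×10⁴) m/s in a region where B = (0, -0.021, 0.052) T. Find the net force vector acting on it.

F ≈ (8.39×10⁻¹⁶, -1.45×10⁻¹⁵, -5.85×10⁻¹⁶) N

v×B = (2620, -4520, -1830) N/C.
F = q v×B = (3.204×10⁻¹⁹ C)·(2620, -4520, -1830) = (8.39×10⁻¹⁶, -1.45×10⁻¹⁵, -5.85×10⁻¹⁶) N.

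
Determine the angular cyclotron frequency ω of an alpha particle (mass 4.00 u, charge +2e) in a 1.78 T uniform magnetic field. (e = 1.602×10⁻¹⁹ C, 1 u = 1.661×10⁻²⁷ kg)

ω ≈ 8.58×10⁷ rad/s

ω = |q|B/m.
ω = (3.204×10⁻¹⁹)(1.78)/6.644×10⁻²⁷ ≈ 8.58×10⁷ rad/s.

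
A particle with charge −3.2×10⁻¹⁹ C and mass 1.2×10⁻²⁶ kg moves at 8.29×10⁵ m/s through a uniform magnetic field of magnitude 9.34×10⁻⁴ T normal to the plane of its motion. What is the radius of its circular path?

r ≈ 33.3 m

The magnetic force provides the centripetal force: |q|vB = mv²/r.
r = mv/(|q|B) = (1.2×10⁻²⁶)(8.29×10⁵)/((3.2×10⁻¹⁹)(9.34×10⁻⁴)) ≈ 33.3 m.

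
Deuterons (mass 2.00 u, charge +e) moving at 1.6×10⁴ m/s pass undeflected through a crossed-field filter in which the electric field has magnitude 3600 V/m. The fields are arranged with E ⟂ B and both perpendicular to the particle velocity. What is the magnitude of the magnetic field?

Balance of forces in the selector: qE = qvB ⇒ B = E/v.
B = 3600/1.6×10⁴ = 0.23 T.

B = 0.23 T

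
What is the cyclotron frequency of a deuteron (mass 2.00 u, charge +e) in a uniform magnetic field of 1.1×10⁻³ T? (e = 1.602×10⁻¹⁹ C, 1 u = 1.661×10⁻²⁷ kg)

f = |q|B/(2πm).
f = (1.602×10⁻¹⁹)(1.1×10⁻³)/(2π·3.322×10⁻²⁷) ≈ 8400 Hz.

f ≈ 8400 Hz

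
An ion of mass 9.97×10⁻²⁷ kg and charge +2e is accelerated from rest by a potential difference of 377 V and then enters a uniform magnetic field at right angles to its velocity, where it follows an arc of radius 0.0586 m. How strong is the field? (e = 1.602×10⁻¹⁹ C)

B ≈ 0.0827 T

v = √(2|q|V/m) = √(2·3.204×10⁻¹⁹·377/9.97×10⁻²⁷) ≈ 1.557×10⁵ m/s.
B = mv/(|q|r) = (9.97×10⁻²⁷)(1.557×10⁵)/((3.204×10⁻¹⁹)(0.0586)) ≈ 0.0827 T.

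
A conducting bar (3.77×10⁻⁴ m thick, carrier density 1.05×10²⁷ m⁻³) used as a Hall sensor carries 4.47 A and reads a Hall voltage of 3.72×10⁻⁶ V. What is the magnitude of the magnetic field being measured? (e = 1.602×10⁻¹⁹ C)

B ≈ 0.0528 T

From V_H = IB/(n e t), B = V_H n e t / I.
B = (3.72×10⁻⁶)(1.05×10²⁷)(1.602×10⁻¹⁹)(3.77×10⁻⁴)/4.47 ≈ 0.0528 T.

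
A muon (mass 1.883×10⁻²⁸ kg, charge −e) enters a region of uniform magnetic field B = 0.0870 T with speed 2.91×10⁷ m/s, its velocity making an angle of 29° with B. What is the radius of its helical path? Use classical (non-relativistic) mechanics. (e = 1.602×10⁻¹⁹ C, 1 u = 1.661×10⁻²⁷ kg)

v⊥ = v sinθ = 2.91×10⁷·sin29° ≈ 1.411×10⁷ m/s.
r = m v⊥/(|q|B) = (1.883×10⁻²⁸)(1.411×10⁷)/((1.602×10⁻¹⁹)(0.0870)) ≈ 0.191 m.

r ≈ 0.191 m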